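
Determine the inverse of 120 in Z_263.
160

gcd(120, 263) = 1, so the inverse exists.
Extended Euclidean algorithm on (263, 120):
263 = 2 × 120 + 23  ⟹  23 = (1)·263 + (-2)·120
120 = 5 × 23 + 5  ⟹  5 = (-5)·263 + (11)·120
23 = 4 × 5 + 3  ⟹  3 = (21)·263 + (-46)·120
5 = 1 × 3 + 2  ⟹  2 = (-26)·263 + (57)·120
3 = 1 × 2 + 1  ⟹  1 = (47)·263 + (-103)·120
So (-103)·120 ≡ 1 (mod 263), i.e. 120^(-1) ≡ -103 ≡ 160 (mod 263).
Check: 120 × 160 = 19200 ≡ 1 (mod 263)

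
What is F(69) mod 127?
59

Matrix identity: Q^n = [[F_(n+1), F_n], [F_n, F_(n-1)]] with Q = [[1,1],[1,0]].
n = 69 = 1000101₂. Square-and-multiply, entries mod 127:
Q^1 = [[1,1],[1,0]]
Q^2 = (Q^1)² = [[2,1],[1,1]]
Q^4 = (Q^2)² = [[5,3],[3,2]]
Q^8 = (Q^4)² = [[34,21],[21,13]]
Q^17 = (Q^8)²·Q = [[44,73],[73,98]]
Q^34 = (Q^17)² = [[26,79],[79,74]]
Q^69 = (Q^34)²·Q = [[85,59],[59,26]]
F_69 mod 127 = Q^69[0][1] = 59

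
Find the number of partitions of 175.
435157697830

p(n) counts ways to write n as a sum of positive integers (order ignored).
Euler's pentagonal recurrence: p(k) = p(k-1) + p(k-2) - p(k-5) - p(k-7) + p(k-12) + p(k-15) - ... (offsets j(3j∓1)/2, signs ++--, p(0)=1, p(<0)=0).
DP table for k = 0..174: p(0)=1, p(1)=1, p(2)=2, p(3)=3, p(4)=5, p(5)=7, p(6)=11, p(7)=15, p(8)=22, p(9)=30, p(10)=42, p(11)=56, p(12)=77, p(13)=101, p(14)=135, p(15)=176, p(16)=231, p(17)=297, p(18)=385, p(19)=490, p(20)=627, p(21)=792, p(22)=1002, p(23)=1255, p(24)=1575, p(25)=1958, p(26)=2436, p(27)=3010, p(28)=3718, p(29)=4565, p(30)=5604, p(31)=6842, p(32)=8349, p(33)=10143, p(34)=12310, p(35)=14883, p(36)=17977, p(37)=21637, p(38)=26015, p(39)=31185, p(40)=37338, p(41)=44583, p(42)=53174, p(43)=63261, p(44)=75175, p(45)=89134, p(46)=105558, p(47)=124754, p(48)=147273, p(49)=173525, p(50)=204226, p(51)=239943, p(52)=281589, p(53)=329931, p(54)=386155, p(55)=451276, p(56)=526823, p(57)=614154, p(58)=715220, p(59)=831820, p(60)=966467, p(61)=1121505, p(62)=1300156, p(63)=1505499, p(64)=1741630, p(65)=2012558, p(66)=2323520, p(67)=2679689, p(68)=3087735, p(69)=3554345, p(70)=4087968, p(71)=4697205, p(72)=5392783, p(73)=6185689, p(74)=7089500, p(75)=8118264, p(76)=9289091, p(77)=10619863, p(78)=12132164, p(79)=13848650, p(80)=15796476, p(81)=18004327, p(82)=20506255, p(83)=23338469, p(84)=26543660, p(85)=30167357, p(86)=34262962, p(87)=38887673, p(88)=44108109, p(89)=49995925, p(90)=56634173, p(91)=64112359, p(92)=72533807, p(93)=82010177, p(94)=92669720, p(95)=104651419, p(96)=118114304, p(97)=133230930, p(98)=150198136, p(99)=169229875, p(100)=190569292, p(101)=214481126, p(102)=241265379, p(103)=271248950, p(104)=304801365, p(105)=342325709, p(106)=384276336, p(107)=431149389, p(108)=483502844, p(109)=541946240, p(110)=607163746, p(111)=679903203, p(112)=761002156, p(113)=851376628, p(114)=952050665, p(115)=1064144451, p(116)=1188908248, p(117)=1327710076, p(118)=1482074143, p(119)=1653668665, p(120)=1844349560, p(121)=2056148051, p(122)=2291320912, p(123)=2552338241, p(124)=2841940500, p(125)=3163127352, p(126)=3519222692, p(127)=3913864295, p(128)=4351078600, p(129)=4835271870, p(130)=5371315400, p(131)=5964539504, p(132)=6620830889, p(133)=7346629512, p(134)=8149040695, p(135)=9035836076, p(136)=10015581680, p(137)=11097645016, p(138)=12292341831, p(139)=13610949895, p(140)=15065878135, p(141)=16670689208, p(142)=18440293320, p(143)=20390982757, p(144)=22540654445, p(145)=24908858009, p(146)=27517052599, p(147)=30388671978, p(148)=33549419497, p(149)=37027355200, p(150)=40853235313, p(151)=45060624582, p(152)=49686288421, p(153)=54770336324, p(154)=60356673280, p(155)=66493182097, p(156)=73232243759, p(157)=80630964769, p(158)=88751778802, p(159)=97662728555, p(160)=107438159466, p(161)=118159068427, p(162)=129913904637, p(163)=142798995930, p(164)=156919475295, p(165)=172389800255, p(166)=189334822579, p(167)=207890420102, p(168)=228204732751, p(169)=250438925115, p(170)=274768617130, p(171)=301384802048, p(172)=330495499613, p(173)=362326859895, p(174)=397125074750.
Final step: p(175) = p(174) + p(173) - p(170) - p(168) + p(163) + p(160) - p(153) - p(149) + p(140) + p(135) - p(124) - p(118) + p(105) + p(98) - p(83) - p(75) + p(58) + p(49) - p(30) - p(20)
= 397125074750 + 362326859895 - 274768617130 - 228204732751 + 142798995930 + 107438159466 - 54770336324 - 37027355200 + 15065878135 + 9035836076 - 2841940500 - 1482074143 + 342325709 + 150198136 - 23338469 - 8118264 + 715220 + 173525 - 5604 - 627
= 435157697830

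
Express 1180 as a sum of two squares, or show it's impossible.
Not possible

Factorization: 1180 = 2^2 × 5 × 59
By Fermat: n is sum of two squares iff every prime p ≡ 3 (mod 4) appears to even power.
Prime(s) ≡ 3 (mod 4) with odd exponent: [(59, 1)]
Therefore 1180 cannot be expressed as a² + b².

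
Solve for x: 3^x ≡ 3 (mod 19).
1

Baby-step giant-step with step n = ⌈√19⌉ = 5.
Baby steps 3^j mod 19 (j:value) for j=0..4: 0:1, 1:3, 2:9, 3:8, 4:5.
h = 3 is already in the table at j=1, so x = 1.
Check: 3^1 ≡ 3 (mod 19).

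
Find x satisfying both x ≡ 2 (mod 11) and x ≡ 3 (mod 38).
79

Using Chinese Remainder Theorem:
M = 11 × 38 = 418
M1 = 38, M2 = 11
y1 = 38^(-1) mod 11 = 9
y2 = 11^(-1) mod 38 = 7
x = (2×38×9 + 3×11×7) mod 418 = 79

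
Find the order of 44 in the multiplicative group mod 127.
63

127 is prime, so ord(44) divides φ(127) = 126.
Divisors of 126: 1, 2, 3, 6, 7, 9, 14, 18, 21, 42, 63, 126.
Repeated squaring: 44^1 ≡ 44, 44^2 ≡ 31, 44^4 ≡ 72, 44^8 ≡ 104, 44^16 ≡ 21, 44^32 ≡ 60, 44^64 ≡ 44 (mod 127).
Test 44^d mod 127 for each divisor d in increasing order:
44^1 ≡ 44
44^2 ≡ 31
44^3 = 44^2·44^1 ≡ 94
44^6 = 44^4·44^2 ≡ 73
44^7 = 44^4·44^2·44^1 ≡ 37
44^9 = 44^8·44^1 ≡ 4
44^14 = 44^8·44^4·44^2 ≡ 99
44^18 = 44^16·44^2 ≡ 16
44^21 = 44^16·44^4·44^1 ≡ 107
44^42 = 44^32·44^8·44^2 ≡ 19
44^63 = 44^32·44^16·44^8·44^4·44^2·44^1 ≡ 1  ← first divisor giving 1
The order is 63.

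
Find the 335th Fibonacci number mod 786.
199

Matrix identity: Q^n = [[F_(n+1), F_n], [F_n, F_(n-1)]] with Q = [[1,1],[1,0]].
n = 335 = 101001111₂. Square-and-multiply, entries mod 786:
Q^1 = [[1,1],[1,0]]
Q^2 = (Q^1)² = [[2,1],[1,1]]
Q^5 = (Q^2)²·Q = [[8,5],[5,3]]
Q^10 = (Q^5)² = [[89,55],[55,34]]
Q^20 = (Q^10)² = [[728,477],[477,251]]
Q^41 = (Q^20)²·Q = [[694,595],[595,99]]
Q^83 = (Q^41)²·Q = [[378,143],[143,235]]
Q^167 = (Q^83)²·Q = [[258,631],[631,413]]
Q^335 = (Q^167)²·Q = [[732,199],[199,533]]
F_335 mod 786 = Q^335[0][1] = 199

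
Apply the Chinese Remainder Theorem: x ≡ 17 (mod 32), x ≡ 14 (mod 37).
273

Using Chinese Remainder Theorem:
M = 32 × 37 = 1184
M1 = 37, M2 = 32
y1 = 37^(-1) mod 32 = 13
y2 = 32^(-1) mod 37 = 22
x = (17×37×13 + 14×32×22) mod 1184 = 273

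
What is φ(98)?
42

98 = 2 × 7^2
φ(n) = n × ∏(1 - 1/p) for each prime p dividing n
φ(98) = 98 × (1 - 1/2) × (1 - 1/7) = 42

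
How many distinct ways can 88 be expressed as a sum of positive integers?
44108109

p(n) counts ways to write n as a sum of positive integers (order ignored).
Euler's pentagonal recurrence: p(k) = p(k-1) + p(k-2) - p(k-5) - p(k-7) + p(k-12) + p(k-15) - ... (offsets j(3j∓1)/2, signs ++--, p(0)=1, p(<0)=0).
DP table for k = 0..87: p(0)=1, p(1)=1, p(2)=2, p(3)=3, p(4)=5, p(5)=7, p(6)=11, p(7)=15, p(8)=22, p(9)=30, p(10)=42, p(11)=56, p(12)=77, p(13)=101, p(14)=135, p(15)=176, p(16)=231, p(17)=297, p(18)=385, p(19)=490, p(20)=627, p(21)=792, p(22)=1002, p(23)=1255, p(24)=1575, p(25)=1958, p(26)=2436, p(27)=3010, p(28)=3718, p(29)=4565, p(30)=5604, p(31)=6842, p(32)=8349, p(33)=10143, p(34)=12310, p(35)=14883, p(36)=17977, p(37)=21637, p(38)=26015, p(39)=31185, p(40)=37338, p(41)=44583, p(42)=53174, p(43)=63261, p(44)=75175, p(45)=89134, p(46)=105558, p(47)=124754, p(48)=147273, p(49)=173525, p(50)=204226, p(51)=239943, p(52)=281589, p(53)=329931, p(54)=386155, p(55)=451276, p(56)=526823, p(57)=614154, p(58)=715220, p(59)=831820, p(60)=966467, p(61)=1121505, p(62)=1300156, p(63)=1505499, p(64)=1741630, p(65)=2012558, p(66)=2323520, p(67)=2679689, p(68)=3087735, p(69)=3554345, p(70)=4087968, p(71)=4697205, p(72)=5392783, p(73)=6185689, p(74)=7089500, p(75)=8118264, p(76)=9289091, p(77)=10619863, p(78)=12132164, p(79)=13848650, p(80)=15796476, p(81)=18004327, p(82)=20506255, p(83)=23338469, p(84)=26543660, p(85)=30167357, p(86)=34262962, p(87)=38887673.
Final step: p(88) = p(87) + p(86) - p(83) - p(81) + p(76) + p(73) - p(66) - p(62) + p(53) + p(48) - p(37) - p(31) + p(18) + p(11)
= 38887673 + 34262962 - 23338469 - 18004327 + 9289091 + 6185689 - 2323520 - 1300156 + 329931 + 147273 - 21637 - 6842 + 385 + 56
= 44108109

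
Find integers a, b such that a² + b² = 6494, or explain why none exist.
Not possible

Factorization: 6494 = 2 × 17 × 191
By Fermat: n is sum of two squares iff every prime p ≡ 3 (mod 4) appears to even power.
Prime(s) ≡ 3 (mod 4) with odd exponent: [(191, 1)]
Therefore 6494 cannot be expressed as a² + b².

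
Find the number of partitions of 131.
5964539504

p(n) counts ways to write n as a sum of positive integers (order ignored).
Euler's pentagonal recurrence: p(k) = p(k-1) + p(k-2) - p(k-5) - p(k-7) + p(k-12) + p(k-15) - ... (offsets j(3j∓1)/2, signs ++--, p(0)=1, p(<0)=0).
DP table for k = 0..130: p(0)=1, p(1)=1, p(2)=2, p(3)=3, p(4)=5, p(5)=7, p(6)=11, p(7)=15, p(8)=22, p(9)=30, p(10)=42, p(11)=56, p(12)=77, p(13)=101, p(14)=135, p(15)=176, p(16)=231, p(17)=297, p(18)=385, p(19)=490, p(20)=627, p(21)=792, p(22)=1002, p(23)=1255, p(24)=1575, p(25)=1958, p(26)=2436, p(27)=3010, p(28)=3718, p(29)=4565, p(30)=5604, p(31)=6842, p(32)=8349, p(33)=10143, p(34)=12310, p(35)=14883, p(36)=17977, p(37)=21637, p(38)=26015, p(39)=31185, p(40)=37338, p(41)=44583, p(42)=53174, p(43)=63261, p(44)=75175, p(45)=89134, p(46)=105558, p(47)=124754, p(48)=147273, p(49)=173525, p(50)=204226, p(51)=239943, p(52)=281589, p(53)=329931, p(54)=386155, p(55)=451276, p(56)=526823, p(57)=614154, p(58)=715220, p(59)=831820, p(60)=966467, p(61)=1121505, p(62)=1300156, p(63)=1505499, p(64)=1741630, p(65)=2012558, p(66)=2323520, p(67)=2679689, p(68)=3087735, p(69)=3554345, p(70)=4087968, p(71)=4697205, p(72)=5392783, p(73)=6185689, p(74)=7089500, p(75)=8118264, p(76)=9289091, p(77)=10619863, p(78)=12132164, p(79)=13848650, p(80)=15796476, p(81)=18004327, p(82)=20506255, p(83)=23338469, p(84)=26543660, p(85)=30167357, p(86)=34262962, p(87)=38887673, p(88)=44108109, p(89)=49995925, p(90)=56634173, p(91)=64112359, p(92)=72533807, p(93)=82010177, p(94)=92669720, p(95)=104651419, p(96)=118114304, p(97)=133230930, p(98)=150198136, p(99)=169229875, p(100)=190569292, p(101)=214481126, p(102)=241265379, p(103)=271248950, p(104)=304801365, p(105)=342325709, p(106)=384276336, p(107)=431149389, p(108)=483502844, p(109)=541946240, p(110)=607163746, p(111)=679903203, p(112)=761002156, p(113)=851376628, p(114)=952050665, p(115)=1064144451, p(116)=1188908248, p(117)=1327710076, p(118)=1482074143, p(119)=1653668665, p(120)=1844349560, p(121)=2056148051, p(122)=2291320912, p(123)=2552338241, p(124)=2841940500, p(125)=3163127352, p(126)=3519222692, p(127)=3913864295, p(128)=4351078600, p(129)=4835271870, p(130)=5371315400.
Final step: p(131) = p(130) + p(129) - p(126) - p(124) + p(119) + p(116) - p(109) - p(105) + p(96) + p(91) - p(80) - p(74) + p(61) + p(54) - p(39) - p(31) + p(14) + p(5)
= 5371315400 + 4835271870 - 3519222692 - 2841940500 + 1653668665 + 1188908248 - 541946240 - 342325709 + 118114304 + 64112359 - 15796476 - 7089500 + 1121505 + 386155 - 31185 - 6842 + 135 + 7
= 5964539504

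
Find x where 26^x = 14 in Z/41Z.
25

Baby-step giant-step with step n = ⌈√41⌉ = 7.
Baby steps 26^j mod 41 (j:value) for j=0..6: 0:1, 1:26, 2:20, 3:28, 4:31, 5:27, 6:5.
Giant-step multiplier: 26^(-7) ≡ 26^(40-7) = 26^33 ≡ 6 (mod 41).
Giant steps γ_i = 14·6^i mod 41: γ_0=14, γ_1=2, γ_2=12, γ_3=31 (in table at j=4).
x = i·n + j = 3·7 + 4 = 25.
Check: 26^25 ≡ 14 (mod 41).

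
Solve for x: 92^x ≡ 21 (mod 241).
219

Baby-step giant-step with step n = ⌈√241⌉ = 16.
Baby steps 92^j mod 241 (j:value) for j=0..15: 0:1, 1:92, 2:29, 3:17, 4:118, 5:11, 6:48, 7:78, 8:187, 9:93, 10:121, 11:46, 12:135, 13:129, 14:59, 15:126.
Giant-step multiplier: 92^(-16) ≡ 92^(240-16) = 92^224 ≡ 231 (mod 241).
Giant steps γ_i = 21·231^i mod 241: γ_0=21, γ_1=31, γ_2=172, γ_3=208, γ_4=89, γ_5=74, γ_6=224, γ_7=170, γ_8=228, γ_9=130, γ_10=146, γ_11=227, γ_12=140, γ_13=46 (in table at j=11).
x = i·n + j = 13·16 + 11 = 219.
Check: 92^219 ≡ 21 (mod 241).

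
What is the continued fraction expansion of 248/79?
[3; 7, 5, 2]

Euclidean algorithm steps:
248 = 3 × 79 + 11
79 = 7 × 11 + 2
11 = 5 × 2 + 1
2 = 2 × 1 + 0
Continued fraction: [3; 7, 5, 2]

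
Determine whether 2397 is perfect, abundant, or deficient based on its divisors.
deficient

Proper divisors of 2397: sum = 1 + 3 + 17 + 47 + 51 + 141 + 799 = 1059
Since 1059 < 2397, 2397 is deficient.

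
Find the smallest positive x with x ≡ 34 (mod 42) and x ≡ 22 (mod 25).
622

Using Chinese Remainder Theorem:
M = 42 × 25 = 1050
M1 = 25, M2 = 42
y1 = 25^(-1) mod 42 = 37
y2 = 42^(-1) mod 25 = 3
x = (34×25×37 + 22×42×3) mod 1050 = 622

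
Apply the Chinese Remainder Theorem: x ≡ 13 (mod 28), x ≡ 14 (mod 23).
405

Using Chinese Remainder Theorem:
M = 28 × 23 = 644
M1 = 23, M2 = 28
y1 = 23^(-1) mod 28 = 11
y2 = 28^(-1) mod 23 = 14
x = (13×23×11 + 14×28×14) mod 644 = 405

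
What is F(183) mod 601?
462

Matrix identity: Q^n = [[F_(n+1), F_n], [F_n, F_(n-1)]] with Q = [[1,1],[1,0]].
n = 183 = 10110111₂. Square-and-multiply, entries mod 601:
Q^1 = [[1,1],[1,0]]
Q^2 = (Q^1)² = [[2,1],[1,1]]
Q^5 = (Q^2)²·Q = [[8,5],[5,3]]
Q^11 = (Q^5)²·Q = [[144,89],[89,55]]
Q^22 = (Q^11)² = [[410,282],[282,128]]
Q^45 = (Q^22)²·Q = [[276,12],[12,264]]
Q^91 = (Q^45)²·Q = [[463,594],[594,470]]
Q^183 = (Q^91)²·Q = [[542,462],[462,80]]
F_183 mod 601 = Q^183[0][1] = 462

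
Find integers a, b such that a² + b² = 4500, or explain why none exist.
12² + 66² (a=12, b=66)

Factorization: 4500 = 2^2 × 3^2 × 5^3
By Fermat: n is sum of two squares iff every prime p ≡ 3 (mod 4) appears to even power.
All primes ≡ 3 (mod 4) appear to even power.
Search a = 0, 1, 2, … for 4500 - a² a perfect square: first hit at a = 12: 4500 - 144 = 4356 = 66².
4500 = 12² + 66² = 144 + 4356 ✓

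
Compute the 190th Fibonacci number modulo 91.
83

Matrix identity: Q^n = [[F_(n+1), F_n], [F_n, F_(n-1)]] with Q = [[1,1],[1,0]].
n = 190 = 10111110₂. Square-and-multiply, entries mod 91:
Q^1 = [[1,1],[1,0]]
Q^2 = (Q^1)² = [[2,1],[1,1]]
Q^5 = (Q^2)²·Q = [[8,5],[5,3]]
Q^11 = (Q^5)²·Q = [[53,89],[89,55]]
Q^23 = (Q^11)²·Q = [[49,83],[83,57]]
Q^47 = (Q^23)²·Q = [[70,8],[8,62]]
Q^95 = (Q^47)²·Q = [[14,50],[50,55]]
Q^190 = (Q^95)² = [[57,83],[83,65]]
F_190 mod 91 = Q^190[0][1] = 83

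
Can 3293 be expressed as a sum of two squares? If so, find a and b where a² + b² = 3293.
22² + 53² (a=22, b=53)

Factorization: 3293 = 37 × 89
By Fermat: n is sum of two squares iff every prime p ≡ 3 (mod 4) appears to even power.
All primes ≡ 3 (mod 4) appear to even power.
Search a = 0, 1, 2, … for 3293 - a² a perfect square: first hit at a = 22: 3293 - 484 = 2809 = 53².
3293 = 22² + 53² = 484 + 2809 ✓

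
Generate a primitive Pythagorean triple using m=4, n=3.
(7, 24, 25)

Euclid's formula: a = m² - n², b = 2mn, c = m² + n²
m = 4, n = 3
a = 4² - 3² = 16 - 9 = 7
b = 2 × 4 × 3 = 24
c = 4² + 3² = 16 + 9 = 25
Verification: 7² + 24² = 49 + 576 = 625 = 25² ✓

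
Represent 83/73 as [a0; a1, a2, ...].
[1; 7, 3, 3]

Euclidean algorithm steps:
83 = 1 × 73 + 10
73 = 7 × 10 + 3
10 = 3 × 3 + 1
3 = 3 × 1 + 0
Continued fraction: [1; 7, 3, 3]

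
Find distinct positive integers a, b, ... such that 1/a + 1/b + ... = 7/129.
1/19 + 1/613 + 1/1502463

Greedy algorithm:
7/129: ceiling(129/7) = 19, use 1/19
4/2451: ceiling(2451/4) = 613, use 1/613
1/1502463: ceiling(1502463/1) = 1502463, use 1/1502463
Result: 7/129 = 1/19 + 1/613 + 1/1502463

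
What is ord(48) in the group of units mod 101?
100

101 is prime, so ord(48) divides φ(101) = 100.
Divisors of 100: 1, 2, 4, 5, 10, 20, 25, 50, 100.
Repeated squaring: 48^1 ≡ 48, 48^2 ≡ 82, 48^4 ≡ 58, 48^8 ≡ 31, 48^16 ≡ 52, 48^32 ≡ 78, 48^64 ≡ 24 (mod 101).
Test 48^d mod 101 for each divisor d in increasing order:
48^1 ≡ 48
48^2 ≡ 82
48^4 ≡ 58
48^5 = 48^4·48^1 ≡ 57
48^10 = 48^8·48^2 ≡ 17
48^20 = 48^16·48^4 ≡ 87
48^25 = 48^16·48^8·48^1 ≡ 10
48^50 = 48^32·48^16·48^2 ≡ 100
48^100 = 48^64·48^32·48^4 ≡ 1  ← first divisor giving 1
The order is 100.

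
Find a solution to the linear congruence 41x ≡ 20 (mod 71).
x ≡ 23 (mod 71)

gcd(41, 71) = 1, which divides 20, so solutions exist.
Find 41^(-1) mod 71 by the extended Euclidean algorithm:
71 = 1 × 41 + 30  ⟹  30 = (1)·71 + (-1)·41
41 = 1 × 30 + 11  ⟹  11 = (-1)·71 + (2)·41
30 = 2 × 11 + 8  ⟹  8 = (3)·71 + (-5)·41
11 = 1 × 8 + 3  ⟹  3 = (-4)·71 + (7)·41
8 = 2 × 3 + 2  ⟹  2 = (11)·71 + (-19)·41
3 = 1 × 2 + 1  ⟹  1 = (-15)·71 + (26)·41
So (26)·41 ≡ 1 (mod 71), i.e. 41^(-1) ≡ 26 (mod 71).
x ≡ 26 × 20 = 520 ≡ 23 (mod 71).
Check: 41 × 23 = 943 ≡ 20 (mod 71).
Unique solution: x ≡ 23 (mod 71)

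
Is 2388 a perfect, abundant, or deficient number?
abundant

Proper divisors of 2388: sum = 1 + 2 + 3 + 4 + 6 + 12 + 199 + 398 + 597 + 796 + 1194 = 3212
Since 3212 > 2388, 2388 is abundant.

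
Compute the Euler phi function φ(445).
352

445 = 5 × 89
φ(n) = n × ∏(1 - 1/p) for each prime p dividing n
φ(445) = 445 × (1 - 1/5) × (1 - 1/89) = 352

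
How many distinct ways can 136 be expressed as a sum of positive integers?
10015581680

p(n) counts ways to write n as a sum of positive integers (order ignored).
Euler's pentagonal recurrence: p(k) = p(k-1) + p(k-2) - p(k-5) - p(k-7) + p(k-12) + p(k-15) - ... (offsets j(3j∓1)/2, signs ++--, p(0)=1, p(<0)=0).
DP table for k = 0..135: p(0)=1, p(1)=1, p(2)=2, p(3)=3, p(4)=5, p(5)=7, p(6)=11, p(7)=15, p(8)=22, p(9)=30, p(10)=42, p(11)=56, p(12)=77, p(13)=101, p(14)=135, p(15)=176, p(16)=231, p(17)=297, p(18)=385, p(19)=490, p(20)=627, p(21)=792, p(22)=1002, p(23)=1255, p(24)=1575, p(25)=1958, p(26)=2436, p(27)=3010, p(28)=3718, p(29)=4565, p(30)=5604, p(31)=6842, p(32)=8349, p(33)=10143, p(34)=12310, p(35)=14883, p(36)=17977, p(37)=21637, p(38)=26015, p(39)=31185, p(40)=37338, p(41)=44583, p(42)=53174, p(43)=63261, p(44)=75175, p(45)=89134, p(46)=105558, p(47)=124754, p(48)=147273, p(49)=173525, p(50)=204226, p(51)=239943, p(52)=281589, p(53)=329931, p(54)=386155, p(55)=451276, p(56)=526823, p(57)=614154, p(58)=715220, p(59)=831820, p(60)=966467, p(61)=1121505, p(62)=1300156, p(63)=1505499, p(64)=1741630, p(65)=2012558, p(66)=2323520, p(67)=2679689, p(68)=3087735, p(69)=3554345, p(70)=4087968, p(71)=4697205, p(72)=5392783, p(73)=6185689, p(74)=7089500, p(75)=8118264, p(76)=9289091, p(77)=10619863, p(78)=12132164, p(79)=13848650, p(80)=15796476, p(81)=18004327, p(82)=20506255, p(83)=23338469, p(84)=26543660, p(85)=30167357, p(86)=34262962, p(87)=38887673, p(88)=44108109, p(89)=49995925, p(90)=56634173, p(91)=64112359, p(92)=72533807, p(93)=82010177, p(94)=92669720, p(95)=104651419, p(96)=118114304, p(97)=133230930, p(98)=150198136, p(99)=169229875, p(100)=190569292, p(101)=214481126, p(102)=241265379, p(103)=271248950, p(104)=304801365, p(105)=342325709, p(106)=384276336, p(107)=431149389, p(108)=483502844, p(109)=541946240, p(110)=607163746, p(111)=679903203, p(112)=761002156, p(113)=851376628, p(114)=952050665, p(115)=1064144451, p(116)=1188908248, p(117)=1327710076, p(118)=1482074143, p(119)=1653668665, p(120)=1844349560, p(121)=2056148051, p(122)=2291320912, p(123)=2552338241, p(124)=2841940500, p(125)=3163127352, p(126)=3519222692, p(127)=3913864295, p(128)=4351078600, p(129)=4835271870, p(130)=5371315400, p(131)=5964539504, p(132)=6620830889, p(133)=7346629512, p(134)=8149040695, p(135)=9035836076.
Final step: p(136) = p(135) + p(134) - p(131) - p(129) + p(124) + p(121) - p(114) - p(110) + p(101) + p(96) - p(85) - p(79) + p(66) + p(59) - p(44) - p(36) + p(19) + p(10)
= 9035836076 + 8149040695 - 5964539504 - 4835271870 + 2841940500 + 2056148051 - 952050665 - 607163746 + 214481126 + 118114304 - 30167357 - 13848650 + 2323520 + 831820 - 75175 - 17977 + 490 + 42
= 10015581680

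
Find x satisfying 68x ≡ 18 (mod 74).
x ≡ 34 (mod 37)

gcd(68, 74) = 2, which divides 18, so solutions exist.
Divide through by 2: 34x ≡ 9 (mod 37).
Find 34^(-1) mod 37 by the extended Euclidean algorithm:
37 = 1 × 34 + 3  ⟹  3 = (1)·37 + (-1)·34
34 = 11 × 3 + 1  ⟹  1 = (-11)·37 + (12)·34
So (12)·34 ≡ 1 (mod 37), i.e. 34^(-1) ≡ 12 (mod 37).
x ≡ 12 × 9 = 108 ≡ 34 (mod 37).
Check: 68 × 34 = 2312 ≡ 18 (mod 74).
x ≡ 34 (mod 37), giving 2 solutions mod 74.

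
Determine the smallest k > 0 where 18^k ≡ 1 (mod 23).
11

23 is prime, so ord(18) divides φ(23) = 22.
Divisors of 22: 1, 2, 11, 22.
Repeated squaring: 18^1 ≡ 18, 18^2 ≡ 2, 18^4 ≡ 4, 18^8 ≡ 16, 18^16 ≡ 3 (mod 23).
Test 18^d mod 23 for each divisor d in increasing order:
18^1 ≡ 18
18^2 ≡ 2
18^11 = 18^8·18^2·18^1 ≡ 1  ← first divisor giving 1
The order is 11.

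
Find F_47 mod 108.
73

Matrix identity: Q^n = [[F_(n+1), F_n], [F_n, F_(n-1)]] with Q = [[1,1],[1,0]].
n = 47 = 101111₂. Square-and-multiply, entries mod 108:
Q^1 = [[1,1],[1,0]]
Q^2 = (Q^1)² = [[2,1],[1,1]]
Q^5 = (Q^2)²·Q = [[8,5],[5,3]]
Q^11 = (Q^5)²·Q = [[36,89],[89,55]]
Q^23 = (Q^11)²·Q = [[36,37],[37,107]]
Q^47 = (Q^23)²·Q = [[72,73],[73,107]]
F_47 mod 108 = Q^47[0][1] = 73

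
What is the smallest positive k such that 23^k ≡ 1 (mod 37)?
12

37 is prime, so ord(23) divides φ(37) = 36.
Divisors of 36: 1, 2, 3, 4, 6, 9, 12, 18, 36.
Repeated squaring: 23^1 ≡ 23, 23^2 ≡ 11, 23^4 ≡ 10, 23^8 ≡ 26, 23^16 ≡ 10, 23^32 ≡ 26 (mod 37).
Test 23^d mod 37 for each divisor d in increasing order:
23^1 ≡ 23
23^2 ≡ 11
23^3 = 23^2·23^1 ≡ 31
23^4 ≡ 10
23^6 = 23^4·23^2 ≡ 36
23^9 = 23^8·23^1 ≡ 6
23^12 = 23^8·23^4 ≡ 1  ← first divisor giving 1
The order is 12.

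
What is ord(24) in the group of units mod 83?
82

83 is prime, so ord(24) divides φ(83) = 82.
Divisors of 82: 1, 2, 41, 82.
Repeated squaring: 24^1 ≡ 24, 24^2 ≡ 78, 24^4 ≡ 25, 24^8 ≡ 44, 24^16 ≡ 27, 24^32 ≡ 65, 24^64 ≡ 75 (mod 83).
Test 24^d mod 83 for each divisor d in increasing order:
24^1 ≡ 24
24^2 ≡ 78
24^41 = 24^32·24^8·24^1 ≡ 82
24^82 = 24^64·24^16·24^2 ≡ 1  ← first divisor giving 1
The order is 82.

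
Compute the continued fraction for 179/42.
[4; 3, 1, 4, 2]

Euclidean algorithm steps:
179 = 4 × 42 + 11
42 = 3 × 11 + 9
11 = 1 × 9 + 2
9 = 4 × 2 + 1
2 = 2 × 1 + 0
Continued fraction: [4; 3, 1, 4, 2]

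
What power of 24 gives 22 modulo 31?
29

Baby-step giant-step with step n = ⌈√31⌉ = 6.
Baby steps 24^j mod 31 (j:value) for j=0..5: 0:1, 1:24, 2:18, 3:29, 4:14, 5:26.
Giant-step multiplier: 24^(-6) ≡ 24^(30-6) = 24^24 ≡ 8 (mod 31).
Giant steps γ_i = 22·8^i mod 31: γ_0=22, γ_1=21, γ_2=13, γ_3=11, γ_4=26 (in table at j=5).
x = i·n + j = 4·6 + 5 = 29.
Check: 24^29 ≡ 22 (mod 31).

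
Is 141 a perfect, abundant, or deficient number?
deficient

Proper divisors of 141: sum = 1 + 3 + 47 = 51
Since 51 < 141, 141 is deficient.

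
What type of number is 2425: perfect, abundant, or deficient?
deficient

Proper divisors of 2425: sum = 1 + 5 + 25 + 97 + 485 = 613
Since 613 < 2425, 2425 is deficient.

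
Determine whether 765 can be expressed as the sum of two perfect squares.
6² + 27² (a=6, b=27)

Factorization: 765 = 3^2 × 5 × 17
By Fermat: n is sum of two squares iff every prime p ≡ 3 (mod 4) appears to even power.
All primes ≡ 3 (mod 4) appear to even power.
Search a = 0, 1, 2, … for 765 - a² a perfect square: first hit at a = 6: 765 - 36 = 729 = 27².
765 = 6² + 27² = 36 + 729 ✓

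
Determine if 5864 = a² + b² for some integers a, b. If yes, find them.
50² + 58² (a=50, b=58)

Factorization: 5864 = 2^3 × 733
By Fermat: n is sum of two squares iff every prime p ≡ 3 (mod 4) appears to even power.
All primes ≡ 3 (mod 4) appear to even power.
Search a = 0, 1, 2, … for 5864 - a² a perfect square: first hit at a = 50: 5864 - 2500 = 3364 = 58².
5864 = 50² + 58² = 2500 + 3364 ✓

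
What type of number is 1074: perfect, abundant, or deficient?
abundant

Proper divisors of 1074: sum = 1 + 2 + 3 + 6 + 179 + 358 + 537 = 1086
Since 1086 > 1074, 1074 is abundant.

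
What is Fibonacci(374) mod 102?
71

Matrix identity: Q^n = [[F_(n+1), F_n], [F_n, F_(n-1)]] with Q = [[1,1],[1,0]].
n = 374 = 101110110₂. Square-and-multiply, entries mod 102:
Q^1 = [[1,1],[1,0]]
Q^2 = (Q^1)² = [[2,1],[1,1]]
Q^5 = (Q^2)²·Q = [[8,5],[5,3]]
Q^11 = (Q^5)²·Q = [[42,89],[89,55]]
Q^23 = (Q^11)²·Q = [[60,97],[97,65]]
Q^46 = (Q^23)² = [[55,89],[89,68]]
Q^93 = (Q^46)²·Q = [[65,32],[32,33]]
Q^187 = (Q^93)²·Q = [[21,47],[47,76]]
Q^374 = (Q^187)² = [[100,71],[71,29]]
F_374 mod 102 = Q^374[0][1] = 71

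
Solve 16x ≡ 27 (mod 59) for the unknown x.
x ≡ 57 (mod 59)

gcd(16, 59) = 1, which divides 27, so solutions exist.
Find 16^(-1) mod 59 by the extended Euclidean algorithm:
59 = 3 × 16 + 11  ⟹  11 = (1)·59 + (-3)·16
16 = 1 × 11 + 5  ⟹  5 = (-1)·59 + (4)·16
11 = 2 × 5 + 1  ⟹  1 = (3)·59 + (-11)·16
So (-11)·16 ≡ 1 (mod 59), i.e. 16^(-1) ≡ -11 ≡ 48 (mod 59).
x ≡ 48 × 27 = 1296 ≡ 57 (mod 59).
Check: 16 × 57 = 912 ≡ 27 (mod 59).
Unique solution: x ≡ 57 (mod 59)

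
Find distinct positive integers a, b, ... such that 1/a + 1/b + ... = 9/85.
1/10 + 1/170

Greedy algorithm:
9/85: ceiling(85/9) = 10, use 1/10
1/170: ceiling(170/1) = 170, use 1/170
Result: 9/85 = 1/10 + 1/170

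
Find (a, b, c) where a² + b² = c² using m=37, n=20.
(969, 1480, 1769)

Euclid's formula: a = m² - n², b = 2mn, c = m² + n²
m = 37, n = 20
a = 37² - 20² = 1369 - 400 = 969
b = 2 × 37 × 20 = 1480
c = 37² + 20² = 1369 + 400 = 1769
Verification: 969² + 1480² = 938961 + 2190400 = 3129361 = 1769² ✓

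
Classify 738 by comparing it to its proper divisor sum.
abundant

Proper divisors of 738: sum = 1 + 2 + 3 + 6 + 9 + 18 + 41 + 82 + 123 + 246 + 369 = 900
Since 900 > 738, 738 is abundant.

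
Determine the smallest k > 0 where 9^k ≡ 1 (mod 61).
5

61 is prime, so ord(9) divides φ(61) = 60.
Divisors of 60: 1, 2, 3, 4, 5, 6, 10, 12, 15, 20, 30, 60.
Repeated squaring: 9^1 ≡ 9, 9^2 ≡ 20, 9^4 ≡ 34, 9^8 ≡ 58, 9^16 ≡ 9, 9^32 ≡ 20 (mod 61).
Test 9^d mod 61 for each divisor d in increasing order:
9^1 ≡ 9
9^2 ≡ 20
9^3 = 9^2·9^1 ≡ 58
9^4 ≡ 34
9^5 = 9^4·9^1 ≡ 1  ← first divisor giving 1
The order is 5.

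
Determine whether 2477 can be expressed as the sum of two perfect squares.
19² + 46² (a=19, b=46)

Factorization: 2477 = 2477
By Fermat: n is sum of two squares iff every prime p ≡ 3 (mod 4) appears to even power.
All primes ≡ 3 (mod 4) appear to even power.
Search a = 0, 1, 2, … for 2477 - a² a perfect square: first hit at a = 19: 2477 - 361 = 2116 = 46².
2477 = 19² + 46² = 361 + 2116 ✓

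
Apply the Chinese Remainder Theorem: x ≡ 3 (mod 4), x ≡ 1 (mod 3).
7

Using Chinese Remainder Theorem:
M = 4 × 3 = 12
M1 = 3, M2 = 4
y1 = 3^(-1) mod 4 = 3
y2 = 4^(-1) mod 3 = 1
x = (3×3×3 + 1×4×1) mod 12 = 7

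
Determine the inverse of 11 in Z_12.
11

gcd(11, 12) = 1, so the inverse exists.
Extended Euclidean algorithm on (12, 11):
12 = 1 × 11 + 1  ⟹  1 = (1)·12 + (-1)·11
So (-1)·11 ≡ 1 (mod 12), i.e. 11^(-1) ≡ -1 ≡ 11 (mod 12).
Check: 11 × 11 = 121 ≡ 1 (mod 12)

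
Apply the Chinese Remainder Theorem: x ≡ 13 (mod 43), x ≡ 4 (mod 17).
701

Using Chinese Remainder Theorem:
M = 43 × 17 = 731
M1 = 17, M2 = 43
y1 = 17^(-1) mod 43 = 38
y2 = 43^(-1) mod 17 = 2
x = (13×17×38 + 4×43×2) mod 731 = 701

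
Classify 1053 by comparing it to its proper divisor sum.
deficient

Proper divisors of 1053: sum = 1 + 3 + 9 + 13 + 27 + 39 + 81 + 117 + 351 = 641
Since 641 < 1053, 1053 is deficient.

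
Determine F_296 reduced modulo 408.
21

Matrix identity: Q^n = [[F_(n+1), F_n], [F_n, F_(n-1)]] with Q = [[1,1],[1,0]].
n = 296 = 100101000₂. Square-and-multiply, entries mod 408:
Q^1 = [[1,1],[1,0]]
Q^2 = (Q^1)² = [[2,1],[1,1]]
Q^4 = (Q^2)² = [[5,3],[3,2]]
Q^9 = (Q^4)²·Q = [[55,34],[34,21]]
Q^18 = (Q^9)² = [[101,136],[136,373]]
Q^37 = (Q^18)²·Q = [[137,137],[137,0]]
Q^74 = (Q^37)² = [[2,1],[1,1]]
Q^148 = (Q^74)² = [[5,3],[3,2]]
Q^296 = (Q^148)² = [[34,21],[21,13]]
F_296 mod 408 = Q^296[0][1] = 21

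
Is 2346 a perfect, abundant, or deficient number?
abundant

Proper divisors of 2346: sum = 1 + 2 + 3 + 6 + 17 + 23 + 34 + 46 + 51 + 69 + 102 + 138 + 391 + 782 + 1173 = 2838
Since 2838 > 2346, 2346 is abundant.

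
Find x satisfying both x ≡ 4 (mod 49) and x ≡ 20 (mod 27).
641

Using Chinese Remainder Theorem:
M = 49 × 27 = 1323
M1 = 27, M2 = 49
y1 = 27^(-1) mod 49 = 20
y2 = 49^(-1) mod 27 = 16
x = (4×27×20 + 20×49×16) mod 1323 = 641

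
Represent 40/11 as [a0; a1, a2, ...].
[3; 1, 1, 1, 3]

Euclidean algorithm steps:
40 = 3 × 11 + 7
11 = 1 × 7 + 4
7 = 1 × 4 + 3
4 = 1 × 3 + 1
3 = 3 × 1 + 0
Continued fraction: [3; 1, 1, 1, 3]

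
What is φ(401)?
400

401 = 401
φ(n) = n × ∏(1 - 1/p) for each prime p dividing n
φ(401) = 401 × (1 - 1/401) = 400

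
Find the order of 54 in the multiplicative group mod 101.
25

101 is prime, so ord(54) divides φ(101) = 100.
Divisors of 100: 1, 2, 4, 5, 10, 20, 25, 50, 100.
Repeated squaring: 54^1 ≡ 54, 54^2 ≡ 88, 54^4 ≡ 68, 54^8 ≡ 79, 54^16 ≡ 80, 54^32 ≡ 37, 54^64 ≡ 56 (mod 101).
Test 54^d mod 101 for each divisor d in increasing order:
54^1 ≡ 54
54^2 ≡ 88
54^4 ≡ 68
54^5 = 54^4·54^1 ≡ 36
54^10 = 54^8·54^2 ≡ 84
54^20 = 54^16·54^4 ≡ 87
54^25 = 54^16·54^8·54^1 ≡ 1  ← first divisor giving 1
The order is 25.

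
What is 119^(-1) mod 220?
159

gcd(119, 220) = 1, so the inverse exists.
Extended Euclidean algorithm on (220, 119):
220 = 1 × 119 + 101  ⟹  101 = (1)·220 + (-1)·119
119 = 1 × 101 + 18  ⟹  18 = (-1)·220 + (2)·119
101 = 5 × 18 + 11  ⟹  11 = (6)·220 + (-11)·119
18 = 1 × 11 + 7  ⟹  7 = (-7)·220 + (13)·119
11 = 1 × 7 + 4  ⟹  4 = (13)·220 + (-24)·119
7 = 1 × 4 + 3  ⟹  3 = (-20)·220 + (37)·119
4 = 1 × 3 + 1  ⟹  1 = (33)·220 + (-61)·119
So (-61)·119 ≡ 1 (mod 220), i.e. 119^(-1) ≡ -61 ≡ 159 (mod 220).
Check: 119 × 159 = 18921 ≡ 1 (mod 220)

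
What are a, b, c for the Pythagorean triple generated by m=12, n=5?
(119, 120, 169)

Euclid's formula: a = m² - n², b = 2mn, c = m² + n²
m = 12, n = 5
a = 12² - 5² = 144 - 25 = 119
b = 2 × 12 × 5 = 120
c = 12² + 5² = 144 + 25 = 169
Verification: 119² + 120² = 14161 + 14400 = 28561 = 169² ✓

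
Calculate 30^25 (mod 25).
0

Repeated squaring. Binary of 25 = 11001.
30^1 ≡ 5 (mod 25); 30^2 ≡ 0 (mod 25); 30^4 ≡ 0 (mod 25); 30^8 ≡ 0 (mod 25); 30^16 ≡ 0 (mod 25)
30^25 = 30^1 × 30^8 × 30^16 ≡ 0 (mod 25)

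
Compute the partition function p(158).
88751778802

p(n) counts ways to write n as a sum of positive integers (order ignored).
Euler's pentagonal recurrence: p(k) = p(k-1) + p(k-2) - p(k-5) - p(k-7) + p(k-12) + p(k-15) - ... (offsets j(3j∓1)/2, signs ++--, p(0)=1, p(<0)=0).
DP table for k = 0..157: p(0)=1, p(1)=1, p(2)=2, p(3)=3, p(4)=5, p(5)=7, p(6)=11, p(7)=15, p(8)=22, p(9)=30, p(10)=42, p(11)=56, p(12)=77, p(13)=101, p(14)=135, p(15)=176, p(16)=231, p(17)=297, p(18)=385, p(19)=490, p(20)=627, p(21)=792, p(22)=1002, p(23)=1255, p(24)=1575, p(25)=1958, p(26)=2436, p(27)=3010, p(28)=3718, p(29)=4565, p(30)=5604, p(31)=6842, p(32)=8349, p(33)=10143, p(34)=12310, p(35)=14883, p(36)=17977, p(37)=21637, p(38)=26015, p(39)=31185, p(40)=37338, p(41)=44583, p(42)=53174, p(43)=63261, p(44)=75175, p(45)=89134, p(46)=105558, p(47)=124754, p(48)=147273, p(49)=173525, p(50)=204226, p(51)=239943, p(52)=281589, p(53)=329931, p(54)=386155, p(55)=451276, p(56)=526823, p(57)=614154, p(58)=715220, p(59)=831820, p(60)=966467, p(61)=1121505, p(62)=1300156, p(63)=1505499, p(64)=1741630, p(65)=2012558, p(66)=2323520, p(67)=2679689, p(68)=3087735, p(69)=3554345, p(70)=4087968, p(71)=4697205, p(72)=5392783, p(73)=6185689, p(74)=7089500, p(75)=8118264, p(76)=9289091, p(77)=10619863, p(78)=12132164, p(79)=13848650, p(80)=15796476, p(81)=18004327, p(82)=20506255, p(83)=23338469, p(84)=26543660, p(85)=30167357, p(86)=34262962, p(87)=38887673, p(88)=44108109, p(89)=49995925, p(90)=56634173, p(91)=64112359, p(92)=72533807, p(93)=82010177, p(94)=92669720, p(95)=104651419, p(96)=118114304, p(97)=133230930, p(98)=150198136, p(99)=169229875, p(100)=190569292, p(101)=214481126, p(102)=241265379, p(103)=271248950, p(104)=304801365, p(105)=342325709, p(106)=384276336, p(107)=431149389, p(108)=483502844, p(109)=541946240, p(110)=607163746, p(111)=679903203, p(112)=761002156, p(113)=851376628, p(114)=952050665, p(115)=1064144451, p(116)=1188908248, p(117)=1327710076, p(118)=1482074143, p(119)=1653668665, p(120)=1844349560, p(121)=2056148051, p(122)=2291320912, p(123)=2552338241, p(124)=2841940500, p(125)=3163127352, p(126)=3519222692, p(127)=3913864295, p(128)=4351078600, p(129)=4835271870, p(130)=5371315400, p(131)=5964539504, p(132)=6620830889, p(133)=7346629512, p(134)=8149040695, p(135)=9035836076, p(136)=10015581680, p(137)=11097645016, p(138)=12292341831, p(139)=13610949895, p(140)=15065878135, p(141)=16670689208, p(142)=18440293320, p(143)=20390982757, p(144)=22540654445, p(145)=24908858009, p(146)=27517052599, p(147)=30388671978, p(148)=33549419497, p(149)=37027355200, p(150)=40853235313, p(151)=45060624582, p(152)=49686288421, p(153)=54770336324, p(154)=60356673280, p(155)=66493182097, p(156)=73232243759, p(157)=80630964769.
Final step: p(158) = p(157) + p(156) - p(153) - p(151) + p(146) + p(143) - p(136) - p(132) + p(123) + p(118) - p(107) - p(101) + p(88) + p(81) - p(66) - p(58) + p(41) + p(32) - p(13) - p(3)
= 80630964769 + 73232243759 - 54770336324 - 45060624582 + 27517052599 + 20390982757 - 10015581680 - 6620830889 + 2552338241 + 1482074143 - 431149389 - 214481126 + 44108109 + 18004327 - 2323520 - 715220 + 44583 + 8349 - 101 - 3
= 88751778802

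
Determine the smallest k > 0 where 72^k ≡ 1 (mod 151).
25

151 is prime, so ord(72) divides φ(151) = 150.
Divisors of 150: 1, 2, 3, 5, 6, 10, 15, 25, 30, 50, 75, 150.
Repeated squaring: 72^1 ≡ 72, 72^2 ≡ 50, 72^4 ≡ 84, 72^8 ≡ 110, 72^16 ≡ 20, 72^32 ≡ 98, 72^64 ≡ 91, 72^128 ≡ 127 (mod 151).
Test 72^d mod 151 for each divisor d in increasing order:
72^1 ≡ 72
72^2 ≡ 50
72^3 = 72^2·72^1 ≡ 127
72^5 = 72^4·72^1 ≡ 8
72^6 = 72^4·72^2 ≡ 123
72^10 = 72^8·72^2 ≡ 64
72^15 = 72^8·72^4·72^2·72^1 ≡ 59
72^25 = 72^16·72^8·72^1 ≡ 1  ← first divisor giving 1
The order is 25.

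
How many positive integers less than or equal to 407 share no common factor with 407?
360

407 = 11 × 37
φ(n) = n × ∏(1 - 1/p) for each prime p dividing n
φ(407) = 407 × (1 - 1/11) × (1 - 1/37) = 360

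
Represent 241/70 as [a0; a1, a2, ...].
[3; 2, 3, 1, 7]

Euclidean algorithm steps:
241 = 3 × 70 + 31
70 = 2 × 31 + 8
31 = 3 × 8 + 7
8 = 1 × 7 + 1
7 = 7 × 1 + 0
Continued fraction: [3; 2, 3, 1, 7]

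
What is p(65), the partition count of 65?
2012558

p(n) counts ways to write n as a sum of positive integers (order ignored).
Euler's pentagonal recurrence: p(k) = p(k-1) + p(k-2) - p(k-5) - p(k-7) + p(k-12) + p(k-15) - ... (offsets j(3j∓1)/2, signs ++--, p(0)=1, p(<0)=0).
DP table for k = 0..64: p(0)=1, p(1)=1, p(2)=2, p(3)=3, p(4)=5, p(5)=7, p(6)=11, p(7)=15, p(8)=22, p(9)=30, p(10)=42, p(11)=56, p(12)=77, p(13)=101, p(14)=135, p(15)=176, p(16)=231, p(17)=297, p(18)=385, p(19)=490, p(20)=627, p(21)=792, p(22)=1002, p(23)=1255, p(24)=1575, p(25)=1958, p(26)=2436, p(27)=3010, p(28)=3718, p(29)=4565, p(30)=5604, p(31)=6842, p(32)=8349, p(33)=10143, p(34)=12310, p(35)=14883, p(36)=17977, p(37)=21637, p(38)=26015, p(39)=31185, p(40)=37338, p(41)=44583, p(42)=53174, p(43)=63261, p(44)=75175, p(45)=89134, p(46)=105558, p(47)=124754, p(48)=147273, p(49)=173525, p(50)=204226, p(51)=239943, p(52)=281589, p(53)=329931, p(54)=386155, p(55)=451276, p(56)=526823, p(57)=614154, p(58)=715220, p(59)=831820, p(60)=966467, p(61)=1121505, p(62)=1300156, p(63)=1505499, p(64)=1741630.
Final step: p(65) = p(64) + p(63) - p(60) - p(58) + p(53) + p(50) - p(43) - p(39) + p(30) + p(25) - p(14) - p(8)
= 1741630 + 1505499 - 966467 - 715220 + 329931 + 204226 - 63261 - 31185 + 5604 + 1958 - 135 - 22
= 2012558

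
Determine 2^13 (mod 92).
4

Repeated squaring. Binary of 13 = 1101.
2^1 ≡ 2 (mod 92); 2^2 ≡ 4 (mod 92); 2^4 ≡ 16 (mod 92); 2^8 ≡ 72 (mod 92)
2^13 = 2^1 × 2^4 × 2^8 ≡ 4 (mod 92)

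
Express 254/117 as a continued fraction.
[2; 5, 1, 5, 1, 2]

Euclidean algorithm steps:
254 = 2 × 117 + 20
117 = 5 × 20 + 17
20 = 1 × 17 + 3
17 = 5 × 3 + 2
3 = 1 × 2 + 1
2 = 2 × 1 + 0
Continued fraction: [2; 5, 1, 5, 1, 2]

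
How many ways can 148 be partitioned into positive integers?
33549419497

p(n) counts ways to write n as a sum of positive integers (order ignored).
Euler's pentagonal recurrence: p(k) = p(k-1) + p(k-2) - p(k-5) - p(k-7) + p(k-12) + p(k-15) - ... (offsets j(3j∓1)/2, signs ++--, p(0)=1, p(<0)=0).
DP table for k = 0..147: p(0)=1, p(1)=1, p(2)=2, p(3)=3, p(4)=5, p(5)=7, p(6)=11, p(7)=15, p(8)=22, p(9)=30, p(10)=42, p(11)=56, p(12)=77, p(13)=101, p(14)=135, p(15)=176, p(16)=231, p(17)=297, p(18)=385, p(19)=490, p(20)=627, p(21)=792, p(22)=1002, p(23)=1255, p(24)=1575, p(25)=1958, p(26)=2436, p(27)=3010, p(28)=3718, p(29)=4565, p(30)=5604, p(31)=6842, p(32)=8349, p(33)=10143, p(34)=12310, p(35)=14883, p(36)=17977, p(37)=21637, p(38)=26015, p(39)=31185, p(40)=37338, p(41)=44583, p(42)=53174, p(43)=63261, p(44)=75175, p(45)=89134, p(46)=105558, p(47)=124754, p(48)=147273, p(49)=173525, p(50)=204226, p(51)=239943, p(52)=281589, p(53)=329931, p(54)=386155, p(55)=451276, p(56)=526823, p(57)=614154, p(58)=715220, p(59)=831820, p(60)=966467, p(61)=1121505, p(62)=1300156, p(63)=1505499, p(64)=1741630, p(65)=2012558, p(66)=2323520, p(67)=2679689, p(68)=3087735, p(69)=3554345, p(70)=4087968, p(71)=4697205, p(72)=5392783, p(73)=6185689, p(74)=7089500, p(75)=8118264, p(76)=9289091, p(77)=10619863, p(78)=12132164, p(79)=13848650, p(80)=15796476, p(81)=18004327, p(82)=20506255, p(83)=23338469, p(84)=26543660, p(85)=30167357, p(86)=34262962, p(87)=38887673, p(88)=44108109, p(89)=49995925, p(90)=56634173, p(91)=64112359, p(92)=72533807, p(93)=82010177, p(94)=92669720, p(95)=104651419, p(96)=118114304, p(97)=133230930, p(98)=150198136, p(99)=169229875, p(100)=190569292, p(101)=214481126, p(102)=241265379, p(103)=271248950, p(104)=304801365, p(105)=342325709, p(106)=384276336, p(107)=431149389, p(108)=483502844, p(109)=541946240, p(110)=607163746, p(111)=679903203, p(112)=761002156, p(113)=851376628, p(114)=952050665, p(115)=1064144451, p(116)=1188908248, p(117)=1327710076, p(118)=1482074143, p(119)=1653668665, p(120)=1844349560, p(121)=2056148051, p(122)=2291320912, p(123)=2552338241, p(124)=2841940500, p(125)=3163127352, p(126)=3519222692, p(127)=3913864295, p(128)=4351078600, p(129)=4835271870, p(130)=5371315400, p(131)=5964539504, p(132)=6620830889, p(133)=7346629512, p(134)=8149040695, p(135)=9035836076, p(136)=10015581680, p(137)=11097645016, p(138)=12292341831, p(139)=13610949895, p(140)=15065878135, p(141)=16670689208, p(142)=18440293320, p(143)=20390982757, p(144)=22540654445, p(145)=24908858009, p(146)=27517052599, p(147)=30388671978.
Final step: p(148) = p(147) + p(146) - p(143) - p(141) + p(136) + p(133) - p(126) - p(122) + p(113) + p(108) - p(97) - p(91) + p(78) + p(71) - p(56) - p(48) + p(31) + p(22) - p(3)
= 30388671978 + 27517052599 - 20390982757 - 16670689208 + 10015581680 + 7346629512 - 3519222692 - 2291320912 + 851376628 + 483502844 - 133230930 - 64112359 + 12132164 + 4697205 - 526823 - 147273 + 6842 + 1002 - 3
= 33549419497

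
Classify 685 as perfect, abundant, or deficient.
deficient

Proper divisors of 685: sum = 1 + 5 + 137 = 143
Since 143 < 685, 685 is deficient.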